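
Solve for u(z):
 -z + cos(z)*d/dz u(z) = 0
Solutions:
 u(z) = C1 + Integral(z/cos(z), z)


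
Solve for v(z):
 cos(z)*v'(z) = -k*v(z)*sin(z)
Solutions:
 v(z) = C1*exp(k*log(cos(z)))


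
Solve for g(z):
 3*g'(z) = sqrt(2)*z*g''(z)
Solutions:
 g(z) = C1 + C2*z^(1 + 3*sqrt(2)/2)


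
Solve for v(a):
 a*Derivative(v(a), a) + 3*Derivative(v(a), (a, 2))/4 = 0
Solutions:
 v(a) = C1 + C2*erf(sqrt(6)*a/3)


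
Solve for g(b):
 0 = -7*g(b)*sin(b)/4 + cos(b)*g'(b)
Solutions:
 g(b) = C1/cos(b)^(7/4)


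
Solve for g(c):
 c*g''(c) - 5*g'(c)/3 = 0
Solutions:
 g(c) = C1 + C2*c^(8/3)


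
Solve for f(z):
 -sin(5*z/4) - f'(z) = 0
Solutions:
 f(z) = C1 + 4*cos(5*z/4)/5


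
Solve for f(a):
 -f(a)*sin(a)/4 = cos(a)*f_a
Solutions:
 f(a) = C1*cos(a)^(1/4)


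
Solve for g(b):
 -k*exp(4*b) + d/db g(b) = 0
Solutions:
 g(b) = C1 + k*exp(4*b)/4


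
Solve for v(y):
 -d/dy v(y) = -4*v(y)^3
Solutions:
 v(y) = -sqrt(2)*sqrt(-1/(C1 + 4*y))/2
 v(y) = sqrt(2)*sqrt(-1/(C1 + 4*y))/2


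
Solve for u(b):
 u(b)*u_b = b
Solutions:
 u(b) = -sqrt(C1 + b^2)
 u(b) = sqrt(C1 + b^2)


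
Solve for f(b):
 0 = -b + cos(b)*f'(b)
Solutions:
 f(b) = C1 + Integral(b/cos(b), b)


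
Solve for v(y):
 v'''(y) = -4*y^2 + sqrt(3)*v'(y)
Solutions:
 v(y) = C1 + C2*exp(-3^(1/4)*y) + C3*exp(3^(1/4)*y) + 4*sqrt(3)*y^3/9 + 8*y/3


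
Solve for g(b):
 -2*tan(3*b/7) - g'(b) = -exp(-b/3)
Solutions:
 g(b) = C1 - 7*log(tan(3*b/7)^2 + 1)/3 - 3*exp(-b/3)


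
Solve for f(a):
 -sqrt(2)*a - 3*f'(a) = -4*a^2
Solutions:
 f(a) = C1 + 4*a^3/9 - sqrt(2)*a^2/6


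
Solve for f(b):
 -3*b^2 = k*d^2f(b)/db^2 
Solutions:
 f(b) = C1 + C2*b - b^4/(4*k)


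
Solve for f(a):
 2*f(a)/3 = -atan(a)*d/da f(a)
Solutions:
 f(a) = C1*exp(-2*Integral(1/atan(a), a)/3)


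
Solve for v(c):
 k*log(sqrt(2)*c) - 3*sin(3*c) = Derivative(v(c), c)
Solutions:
 v(c) = C1 + c*k*(log(c) - 1) + c*k*log(2)/2 + cos(3*c)


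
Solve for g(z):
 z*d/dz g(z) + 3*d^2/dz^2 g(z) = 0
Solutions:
 g(z) = C1 + C2*erf(sqrt(6)*z/6)


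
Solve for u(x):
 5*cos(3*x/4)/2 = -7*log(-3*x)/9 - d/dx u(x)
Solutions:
 u(x) = C1 - 7*x*log(-x)/9 - 7*x*log(3)/9 + 7*x/9 - 10*sin(3*x/4)/3


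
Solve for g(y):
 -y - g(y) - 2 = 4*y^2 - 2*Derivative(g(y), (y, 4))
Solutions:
 g(y) = C1*exp(-2^(3/4)*y/2) + C2*exp(2^(3/4)*y/2) + C3*sin(2^(3/4)*y/2) + C4*cos(2^(3/4)*y/2) - 4*y^2 - y - 2


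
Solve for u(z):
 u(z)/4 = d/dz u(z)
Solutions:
 u(z) = C1*exp(z/4)


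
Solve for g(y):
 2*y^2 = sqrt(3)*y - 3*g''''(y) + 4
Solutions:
 g(y) = C1 + C2*y + C3*y^2 + C4*y^3 - y^6/540 + sqrt(3)*y^5/360 + y^4/18


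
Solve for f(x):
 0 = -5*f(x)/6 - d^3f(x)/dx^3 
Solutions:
 f(x) = C3*exp(-5^(1/3)*6^(2/3)*x/6) + (C1*sin(2^(2/3)*3^(1/6)*5^(1/3)*x/4) + C2*cos(2^(2/3)*3^(1/6)*5^(1/3)*x/4))*exp(5^(1/3)*6^(2/3)*x/12)


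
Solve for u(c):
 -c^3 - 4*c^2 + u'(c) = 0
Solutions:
 u(c) = C1 + c^4/4 + 4*c^3/3


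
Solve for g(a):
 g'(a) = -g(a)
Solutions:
 g(a) = C1*exp(-a)


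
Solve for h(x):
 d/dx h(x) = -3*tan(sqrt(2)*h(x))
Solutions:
 h(x) = sqrt(2)*(pi - asin(C1*exp(-3*sqrt(2)*x)))/2
 h(x) = sqrt(2)*asin(C1*exp(-3*sqrt(2)*x))/2


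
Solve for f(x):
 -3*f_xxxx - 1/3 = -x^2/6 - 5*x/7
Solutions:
 f(x) = C1 + C2*x + C3*x^2 + C4*x^3 + x^6/6480 + x^5/504 - x^4/216


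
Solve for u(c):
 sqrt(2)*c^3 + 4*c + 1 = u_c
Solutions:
 u(c) = C1 + sqrt(2)*c^4/4 + 2*c^2 + c


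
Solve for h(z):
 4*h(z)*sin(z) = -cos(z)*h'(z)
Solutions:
 h(z) = C1*cos(z)^4


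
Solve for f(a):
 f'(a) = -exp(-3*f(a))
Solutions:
 f(a) = log(C1 - 3*a)/3
 f(a) = log((-3^(1/3) - 3^(5/6)*I)*(C1 - a)^(1/3)/2)
 f(a) = log((-3^(1/3) + 3^(5/6)*I)*(C1 - a)^(1/3)/2)


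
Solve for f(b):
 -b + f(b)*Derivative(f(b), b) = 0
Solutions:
 f(b) = -sqrt(C1 + b^2)
 f(b) = sqrt(C1 + b^2)


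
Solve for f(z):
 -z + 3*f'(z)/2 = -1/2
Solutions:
 f(z) = C1 + z^2/3 - z/3


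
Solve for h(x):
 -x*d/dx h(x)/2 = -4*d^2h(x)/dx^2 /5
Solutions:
 h(x) = C1 + C2*erfi(sqrt(5)*x/4)


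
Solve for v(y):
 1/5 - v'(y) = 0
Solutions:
 v(y) = C1 + y/5


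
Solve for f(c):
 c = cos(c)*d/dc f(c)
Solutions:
 f(c) = C1 + Integral(c/cos(c), c)


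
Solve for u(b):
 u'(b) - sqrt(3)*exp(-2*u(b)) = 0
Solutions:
 u(b) = log(-sqrt(C1 + 2*sqrt(3)*b))
 u(b) = log(C1 + 2*sqrt(3)*b)/2


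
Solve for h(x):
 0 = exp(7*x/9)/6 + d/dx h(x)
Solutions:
 h(x) = C1 - 3*exp(7*x/9)/14


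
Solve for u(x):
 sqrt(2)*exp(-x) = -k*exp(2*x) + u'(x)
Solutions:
 u(x) = C1 + k*exp(2*x)/2 - sqrt(2)*exp(-x)


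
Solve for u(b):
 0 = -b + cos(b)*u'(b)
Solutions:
 u(b) = C1 + Integral(b/cos(b), b)


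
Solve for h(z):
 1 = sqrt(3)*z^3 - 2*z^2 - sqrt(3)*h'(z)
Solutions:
 h(z) = C1 + z^4/4 - 2*sqrt(3)*z^3/9 - sqrt(3)*z/3


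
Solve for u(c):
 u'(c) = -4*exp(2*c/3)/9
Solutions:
 u(c) = C1 - 2*exp(2*c/3)/3


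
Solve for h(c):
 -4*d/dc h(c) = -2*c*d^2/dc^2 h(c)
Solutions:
 h(c) = C1 + C2*c^3


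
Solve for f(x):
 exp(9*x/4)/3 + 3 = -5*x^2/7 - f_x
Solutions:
 f(x) = C1 - 5*x^3/21 - 3*x - 4*exp(9*x/4)/27


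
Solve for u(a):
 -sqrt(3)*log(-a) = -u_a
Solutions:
 u(a) = C1 + sqrt(3)*a*log(-a) - sqrt(3)*a


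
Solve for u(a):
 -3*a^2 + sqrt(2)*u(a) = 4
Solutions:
 u(a) = sqrt(2)*(3*a^2 + 4)/2


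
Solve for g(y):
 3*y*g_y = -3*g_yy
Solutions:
 g(y) = C1 + C2*erf(sqrt(2)*y/2)


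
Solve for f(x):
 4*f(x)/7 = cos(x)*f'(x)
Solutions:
 f(x) = C1*(sin(x) + 1)^(2/7)/(sin(x) - 1)^(2/7)


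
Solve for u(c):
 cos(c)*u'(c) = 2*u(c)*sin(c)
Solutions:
 u(c) = C1/cos(c)^2


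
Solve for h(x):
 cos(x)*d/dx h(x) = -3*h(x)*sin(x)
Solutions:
 h(x) = C1*cos(x)^3


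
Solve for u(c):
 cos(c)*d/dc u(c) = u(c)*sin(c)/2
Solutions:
 u(c) = C1/sqrt(cos(c))


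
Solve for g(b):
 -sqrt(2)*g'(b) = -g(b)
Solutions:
 g(b) = C1*exp(sqrt(2)*b/2)


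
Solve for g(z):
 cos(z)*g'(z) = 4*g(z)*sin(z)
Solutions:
 g(z) = C1/cos(z)^4


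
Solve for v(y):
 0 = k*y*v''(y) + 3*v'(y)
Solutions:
 v(y) = C1 + y^(((re(k) - 3)*re(k) + im(k)^2)/(re(k)^2 + im(k)^2))*(C2*sin(3*log(y)*Abs(im(k))/(re(k)^2 + im(k)^2)) + C3*cos(3*log(y)*im(k)/(re(k)^2 + im(k)^2)))


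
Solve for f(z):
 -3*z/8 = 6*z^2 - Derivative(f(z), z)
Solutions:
 f(z) = C1 + 2*z^3 + 3*z^2/16


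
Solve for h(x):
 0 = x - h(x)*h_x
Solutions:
 h(x) = -sqrt(C1 + x^2)
 h(x) = sqrt(C1 + x^2)


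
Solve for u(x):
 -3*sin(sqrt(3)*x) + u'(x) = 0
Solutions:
 u(x) = C1 - sqrt(3)*cos(sqrt(3)*x)


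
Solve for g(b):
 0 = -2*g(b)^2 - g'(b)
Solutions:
 g(b) = 1/(C1 + 2*b)


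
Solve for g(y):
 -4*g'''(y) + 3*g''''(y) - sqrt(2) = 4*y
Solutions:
 g(y) = C1 + C2*y + C3*y^2 + C4*exp(4*y/3) - y^4/24 + y^3*(-3 - sqrt(2))/24


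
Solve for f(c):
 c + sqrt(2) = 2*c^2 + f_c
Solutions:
 f(c) = C1 - 2*c^3/3 + c^2/2 + sqrt(2)*c


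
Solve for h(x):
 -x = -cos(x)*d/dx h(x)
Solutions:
 h(x) = C1 + Integral(x/cos(x), x)


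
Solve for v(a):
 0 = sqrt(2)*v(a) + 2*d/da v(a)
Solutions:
 v(a) = C1*exp(-sqrt(2)*a/2)


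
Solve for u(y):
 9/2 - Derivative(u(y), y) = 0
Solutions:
 u(y) = C1 + 9*y/2


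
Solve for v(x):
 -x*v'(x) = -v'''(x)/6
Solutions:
 v(x) = C1 + Integral(C2*airyai(6^(1/3)*x) + C3*airybi(6^(1/3)*x), x)


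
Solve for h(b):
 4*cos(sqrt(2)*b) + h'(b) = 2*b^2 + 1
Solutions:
 h(b) = C1 + 2*b^3/3 + b - 2*sqrt(2)*sin(sqrt(2)*b)


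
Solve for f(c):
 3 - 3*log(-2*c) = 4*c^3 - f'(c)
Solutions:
 f(c) = C1 + c^4 + 3*c*log(-c) + 3*c*(-2 + log(2))


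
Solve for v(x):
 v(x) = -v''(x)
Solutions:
 v(x) = C1*sin(x) + C2*cos(x)


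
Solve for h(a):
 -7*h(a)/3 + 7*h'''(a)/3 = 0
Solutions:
 h(a) = C3*exp(a) + (C1*sin(sqrt(3)*a/2) + C2*cos(sqrt(3)*a/2))*exp(-a/2)


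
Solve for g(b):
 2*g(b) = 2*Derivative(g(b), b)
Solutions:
 g(b) = C1*exp(b)


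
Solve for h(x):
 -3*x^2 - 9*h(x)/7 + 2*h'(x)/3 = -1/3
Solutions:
 h(x) = C1*exp(27*x/14) - 7*x^2/3 - 196*x/81 - 2177/2187


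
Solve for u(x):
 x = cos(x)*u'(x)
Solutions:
 u(x) = C1 + Integral(x/cos(x), x)


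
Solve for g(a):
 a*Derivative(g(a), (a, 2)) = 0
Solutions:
 g(a) = C1 + C2*a


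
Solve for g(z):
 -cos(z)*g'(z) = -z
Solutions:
 g(z) = C1 + Integral(z/cos(z), z)


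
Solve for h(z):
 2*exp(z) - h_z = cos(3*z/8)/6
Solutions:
 h(z) = C1 + 2*exp(z) - 4*sin(3*z/8)/9


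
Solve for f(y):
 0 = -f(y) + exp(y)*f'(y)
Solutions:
 f(y) = C1*exp(-exp(-y))


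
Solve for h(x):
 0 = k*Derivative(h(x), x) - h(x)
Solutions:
 h(x) = C1*exp(x/k)


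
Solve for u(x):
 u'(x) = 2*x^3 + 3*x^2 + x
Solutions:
 u(x) = C1 + x^4/2 + x^3 + x^2/2


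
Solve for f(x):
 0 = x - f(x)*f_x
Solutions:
 f(x) = -sqrt(C1 + x^2)
 f(x) = sqrt(C1 + x^2)


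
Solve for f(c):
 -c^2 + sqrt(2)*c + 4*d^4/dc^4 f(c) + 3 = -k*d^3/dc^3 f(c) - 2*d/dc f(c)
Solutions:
 f(c) = C1 + C2*exp(-c*(k^2/(k^3 + sqrt(-k^6 + (k^3 + 432)^2) + 432)^(1/3) + k + (k^3 + sqrt(-k^6 + (k^3 + 432)^2) + 432)^(1/3))/12) + C3*exp(c*(-4*k^2/((-1 + sqrt(3)*I)*(k^3 + sqrt(-k^6 + (k^3 + 432)^2) + 432)^(1/3)) - 2*k + (k^3 + sqrt(-k^6 + (k^3 + 432)^2) + 432)^(1/3) - sqrt(3)*I*(k^3 + sqrt(-k^6 + (k^3 + 432)^2) + 432)^(1/3))/24) + C4*exp(c*(4*k^2/((1 + sqrt(3)*I)*(k^3 + sqrt(-k^6 + (k^3 + 432)^2) + 432)^(1/3)) - 2*k + (k^3 + sqrt(-k^6 + (k^3 + 432)^2) + 432)^(1/3) + sqrt(3)*I*(k^3 + sqrt(-k^6 + (k^3 + 432)^2) + 432)^(1/3))/24) + c^3/6 - sqrt(2)*c^2/4 - c*k/2 - 3*c/2


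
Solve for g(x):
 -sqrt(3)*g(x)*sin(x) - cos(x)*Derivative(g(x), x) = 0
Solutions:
 g(x) = C1*cos(x)^(sqrt(3))


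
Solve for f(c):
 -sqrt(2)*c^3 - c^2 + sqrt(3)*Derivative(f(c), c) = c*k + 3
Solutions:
 f(c) = C1 + sqrt(6)*c^4/12 + sqrt(3)*c^3/9 + sqrt(3)*c^2*k/6 + sqrt(3)*c


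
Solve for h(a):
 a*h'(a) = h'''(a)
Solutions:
 h(a) = C1 + Integral(C2*airyai(a) + C3*airybi(a), a)


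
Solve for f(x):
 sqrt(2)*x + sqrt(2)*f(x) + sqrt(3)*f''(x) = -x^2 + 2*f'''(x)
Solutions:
 f(x) = C1*exp(x*(-3^(1/3)*(sqrt(3) + 18*sqrt(2) + sqrt(-3 + (sqrt(3) + 18*sqrt(2))^2))^(1/3) - 3^(2/3)/(sqrt(3) + 18*sqrt(2) + sqrt(-3 + (sqrt(3) + 18*sqrt(2))^2))^(1/3) + 2*sqrt(3))/12)*sin(3^(1/6)*x*(-3^(2/3)*(sqrt(3) + 18*sqrt(2) + sqrt(-3 + (sqrt(3) + 18*sqrt(2))^2))^(1/3) + 3/(sqrt(3) + 18*sqrt(2) + sqrt(-3 + (sqrt(3) + 18*sqrt(2))^2))^(1/3))/12) + C2*exp(x*(-3^(1/3)*(sqrt(3) + 18*sqrt(2) + sqrt(-3 + (sqrt(3) + 18*sqrt(2))^2))^(1/3) - 3^(2/3)/(sqrt(3) + 18*sqrt(2) + sqrt(-3 + (sqrt(3) + 18*sqrt(2))^2))^(1/3) + 2*sqrt(3))/12)*cos(3^(1/6)*x*(-3^(2/3)*(sqrt(3) + 18*sqrt(2) + sqrt(-3 + (sqrt(3) + 18*sqrt(2))^2))^(1/3) + 3/(sqrt(3) + 18*sqrt(2) + sqrt(-3 + (sqrt(3) + 18*sqrt(2))^2))^(1/3))/12) + C3*exp(x*(3^(2/3)/(sqrt(3) + 18*sqrt(2) + sqrt(-3 + (sqrt(3) + 18*sqrt(2))^2))^(1/3) + sqrt(3) + 3^(1/3)*(sqrt(3) + 18*sqrt(2) + sqrt(-3 + (sqrt(3) + 18*sqrt(2))^2))^(1/3))/6) - sqrt(2)*x^2/2 - x + sqrt(3)


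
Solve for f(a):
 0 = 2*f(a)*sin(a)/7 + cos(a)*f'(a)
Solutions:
 f(a) = C1*cos(a)^(2/7)


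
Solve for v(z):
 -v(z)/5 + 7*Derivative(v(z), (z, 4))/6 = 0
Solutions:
 v(z) = C1*exp(-35^(3/4)*6^(1/4)*z/35) + C2*exp(35^(3/4)*6^(1/4)*z/35) + C3*sin(35^(3/4)*6^(1/4)*z/35) + C4*cos(35^(3/4)*6^(1/4)*z/35)


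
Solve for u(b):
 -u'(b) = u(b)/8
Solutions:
 u(b) = C1*exp(-b/8)


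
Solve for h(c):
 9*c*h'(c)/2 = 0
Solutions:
 h(c) = C1


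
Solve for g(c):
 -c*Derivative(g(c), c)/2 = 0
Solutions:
 g(c) = C1


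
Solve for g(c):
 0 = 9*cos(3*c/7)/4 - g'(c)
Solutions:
 g(c) = C1 + 21*sin(3*c/7)/4


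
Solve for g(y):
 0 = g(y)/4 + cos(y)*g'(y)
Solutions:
 g(y) = C1*(sin(y) - 1)^(1/8)/(sin(y) + 1)^(1/8)


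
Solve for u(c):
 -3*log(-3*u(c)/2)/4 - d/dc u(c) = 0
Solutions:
 4*Integral(1/(log(-_y) - log(2) + log(3)), (_y, u(c)))/3 = C1 - c


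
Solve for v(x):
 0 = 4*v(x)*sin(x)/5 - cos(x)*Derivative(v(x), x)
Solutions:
 v(x) = C1/cos(x)^(4/5)


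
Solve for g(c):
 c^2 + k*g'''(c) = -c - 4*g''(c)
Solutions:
 g(c) = C1 + C2*c + C3*exp(-4*c/k) - c^4/48 + c^3*(k - 2)/48 - c^2*k*(k - 2)/64


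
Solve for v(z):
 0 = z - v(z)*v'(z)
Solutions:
 v(z) = -sqrt(C1 + z^2)
 v(z) = sqrt(C1 + z^2)


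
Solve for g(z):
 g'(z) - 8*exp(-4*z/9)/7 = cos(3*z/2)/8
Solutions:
 g(z) = C1 + sin(3*z/2)/12 - 18*exp(-4*z/9)/7


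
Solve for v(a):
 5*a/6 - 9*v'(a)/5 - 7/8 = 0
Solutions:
 v(a) = C1 + 25*a^2/108 - 35*a/72


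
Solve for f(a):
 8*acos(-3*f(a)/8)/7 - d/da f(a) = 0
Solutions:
 Integral(1/acos(-3*_y/8), (_y, f(a))) = C1 + 8*a/7


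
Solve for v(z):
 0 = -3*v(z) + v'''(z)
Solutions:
 v(z) = C3*exp(3^(1/3)*z) + (C1*sin(3^(5/6)*z/2) + C2*cos(3^(5/6)*z/2))*exp(-3^(1/3)*z/2)


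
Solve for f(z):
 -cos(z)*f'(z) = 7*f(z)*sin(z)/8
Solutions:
 f(z) = C1*cos(z)^(7/8)


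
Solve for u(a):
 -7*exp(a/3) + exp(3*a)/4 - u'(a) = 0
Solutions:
 u(a) = C1 - 21*exp(a/3) + exp(3*a)/12


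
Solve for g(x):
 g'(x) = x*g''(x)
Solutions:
 g(x) = C1 + C2*x^2


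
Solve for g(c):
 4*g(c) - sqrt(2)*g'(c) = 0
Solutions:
 g(c) = C1*exp(2*sqrt(2)*c)


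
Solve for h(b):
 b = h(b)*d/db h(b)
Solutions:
 h(b) = -sqrt(C1 + b^2)
 h(b) = sqrt(C1 + b^2)


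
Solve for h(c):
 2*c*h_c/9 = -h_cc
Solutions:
 h(c) = C1 + C2*erf(c/3)


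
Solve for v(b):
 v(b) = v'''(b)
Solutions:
 v(b) = C3*exp(b) + (C1*sin(sqrt(3)*b/2) + C2*cos(sqrt(3)*b/2))*exp(-b/2)


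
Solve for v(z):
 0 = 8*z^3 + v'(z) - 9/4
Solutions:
 v(z) = C1 - 2*z^4 + 9*z/4


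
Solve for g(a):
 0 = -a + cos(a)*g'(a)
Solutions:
 g(a) = C1 + Integral(a/cos(a), a)


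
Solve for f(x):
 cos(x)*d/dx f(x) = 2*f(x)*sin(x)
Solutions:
 f(x) = C1/cos(x)^2


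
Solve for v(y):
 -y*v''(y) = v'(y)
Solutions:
 v(y) = C1 + C2*log(y)


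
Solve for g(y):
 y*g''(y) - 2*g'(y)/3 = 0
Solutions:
 g(y) = C1 + C2*y^(5/3)


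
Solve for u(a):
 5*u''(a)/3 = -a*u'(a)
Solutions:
 u(a) = C1 + C2*erf(sqrt(30)*a/10)


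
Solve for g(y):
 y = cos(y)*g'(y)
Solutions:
 g(y) = C1 + Integral(y/cos(y), y)


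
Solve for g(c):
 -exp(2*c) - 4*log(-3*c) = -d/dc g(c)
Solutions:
 g(c) = C1 + 4*c*log(-c) + 4*c*(-1 + log(3)) + exp(2*c)/2


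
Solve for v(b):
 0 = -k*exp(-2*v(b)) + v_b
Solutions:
 v(b) = log(-sqrt(C1 + 2*b*k))
 v(b) = log(C1 + 2*b*k)/2


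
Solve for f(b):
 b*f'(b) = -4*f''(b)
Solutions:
 f(b) = C1 + C2*erf(sqrt(2)*b/4)


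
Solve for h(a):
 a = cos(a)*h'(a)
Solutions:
 h(a) = C1 + Integral(a/cos(a), a)


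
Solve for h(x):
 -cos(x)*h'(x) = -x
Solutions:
 h(x) = C1 + Integral(x/cos(x), x)


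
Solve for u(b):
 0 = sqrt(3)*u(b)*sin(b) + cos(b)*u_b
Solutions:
 u(b) = C1*cos(b)^(sqrt(3))


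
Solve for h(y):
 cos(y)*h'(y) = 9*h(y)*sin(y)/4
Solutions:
 h(y) = C1/cos(y)^(9/4)


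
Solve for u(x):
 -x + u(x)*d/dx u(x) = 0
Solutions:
 u(x) = -sqrt(C1 + x^2)
 u(x) = sqrt(C1 + x^2)


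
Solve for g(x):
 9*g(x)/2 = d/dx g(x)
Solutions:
 g(x) = C1*exp(9*x/2)


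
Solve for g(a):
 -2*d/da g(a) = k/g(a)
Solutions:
 g(a) = -sqrt(C1 - a*k)
 g(a) = sqrt(C1 - a*k)


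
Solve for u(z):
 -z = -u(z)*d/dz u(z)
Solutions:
 u(z) = -sqrt(C1 + z^2)
 u(z) = sqrt(C1 + z^2)


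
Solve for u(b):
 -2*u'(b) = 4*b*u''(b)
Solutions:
 u(b) = C1 + C2*sqrt(b)


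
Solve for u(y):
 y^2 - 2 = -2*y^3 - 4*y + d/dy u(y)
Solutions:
 u(y) = C1 + y^4/2 + y^3/3 + 2*y^2 - 2*y


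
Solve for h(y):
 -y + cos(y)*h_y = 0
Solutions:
 h(y) = C1 + Integral(y/cos(y), y)


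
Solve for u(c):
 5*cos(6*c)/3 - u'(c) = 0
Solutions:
 u(c) = C1 + 5*sin(6*c)/18


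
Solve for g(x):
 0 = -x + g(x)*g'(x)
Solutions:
 g(x) = -sqrt(C1 + x^2)
 g(x) = sqrt(C1 + x^2)


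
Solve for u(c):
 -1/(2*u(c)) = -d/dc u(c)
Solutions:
 u(c) = -sqrt(C1 + c)
 u(c) = sqrt(C1 + c)


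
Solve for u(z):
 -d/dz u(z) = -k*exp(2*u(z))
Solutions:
 u(z) = log(-sqrt(-1/(C1 + k*z))) - log(2)/2
 u(z) = log(-1/(C1 + k*z))/2 - log(2)/2


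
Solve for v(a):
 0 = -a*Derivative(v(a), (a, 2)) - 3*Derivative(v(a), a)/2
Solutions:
 v(a) = C1 + C2/sqrt(a)


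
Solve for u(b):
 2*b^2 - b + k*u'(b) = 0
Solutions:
 u(b) = C1 - 2*b^3/(3*k) + b^2/(2*k)


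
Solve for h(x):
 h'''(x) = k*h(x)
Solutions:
 h(x) = C1*exp(k^(1/3)*x) + C2*exp(k^(1/3)*x*(-1 + sqrt(3)*I)/2) + C3*exp(-k^(1/3)*x*(1 + sqrt(3)*I)/2)


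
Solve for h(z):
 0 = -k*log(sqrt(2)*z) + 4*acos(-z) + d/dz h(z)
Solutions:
 h(z) = C1 + k*z*(log(z) - 1) + k*z*log(2)/2 - 4*z*acos(-z) - 4*sqrt(1 - z^2)


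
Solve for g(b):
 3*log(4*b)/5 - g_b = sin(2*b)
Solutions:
 g(b) = C1 + 3*b*log(b)/5 - 3*b/5 + 6*b*log(2)/5 + cos(2*b)/2


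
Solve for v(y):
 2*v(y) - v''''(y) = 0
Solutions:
 v(y) = C1*exp(-2^(1/4)*y) + C2*exp(2^(1/4)*y) + C3*sin(2^(1/4)*y) + C4*cos(2^(1/4)*y)


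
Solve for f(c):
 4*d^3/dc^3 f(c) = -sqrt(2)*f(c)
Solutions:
 f(c) = C3*exp(-sqrt(2)*c/2) + (C1*sin(sqrt(6)*c/4) + C2*cos(sqrt(6)*c/4))*exp(sqrt(2)*c/4)


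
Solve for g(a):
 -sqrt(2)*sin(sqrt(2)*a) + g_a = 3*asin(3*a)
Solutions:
 g(a) = C1 + 3*a*asin(3*a) + sqrt(1 - 9*a^2) - cos(sqrt(2)*a)


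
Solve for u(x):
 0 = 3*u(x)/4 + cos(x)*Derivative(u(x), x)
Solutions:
 u(x) = C1*(sin(x) - 1)^(3/8)/(sin(x) + 1)^(3/8)


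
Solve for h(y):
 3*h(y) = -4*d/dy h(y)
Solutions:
 h(y) = C1*exp(-3*y/4)


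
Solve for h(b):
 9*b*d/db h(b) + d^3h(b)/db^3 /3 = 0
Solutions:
 h(b) = C1 + Integral(C2*airyai(-3*b) + C3*airybi(-3*b), b)


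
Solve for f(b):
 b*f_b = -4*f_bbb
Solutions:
 f(b) = C1 + Integral(C2*airyai(-2^(1/3)*b/2) + C3*airybi(-2^(1/3)*b/2), b)


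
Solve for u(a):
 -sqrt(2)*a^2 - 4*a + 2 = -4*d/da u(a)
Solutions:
 u(a) = C1 + sqrt(2)*a^3/12 + a^2/2 - a/2


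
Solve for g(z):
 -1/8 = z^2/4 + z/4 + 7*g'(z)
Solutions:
 g(z) = C1 - z^3/84 - z^2/56 - z/56


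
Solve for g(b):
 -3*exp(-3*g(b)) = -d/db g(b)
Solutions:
 g(b) = log(C1 + 9*b)/3
 g(b) = log((-3^(1/3) - 3^(5/6)*I)*(C1 + 3*b)^(1/3)/2)
 g(b) = log((-3^(1/3) + 3^(5/6)*I)*(C1 + 3*b)^(1/3)/2)


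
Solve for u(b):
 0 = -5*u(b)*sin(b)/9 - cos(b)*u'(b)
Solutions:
 u(b) = C1*cos(b)^(5/9)


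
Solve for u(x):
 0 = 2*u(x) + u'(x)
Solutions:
 u(x) = C1*exp(-2*x)


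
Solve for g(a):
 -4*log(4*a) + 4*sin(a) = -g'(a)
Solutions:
 g(a) = C1 + 4*a*log(a) - 4*a + 8*a*log(2) + 4*cos(a)


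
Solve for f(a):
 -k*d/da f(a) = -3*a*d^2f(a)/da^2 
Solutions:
 f(a) = C1 + a^(re(k)/3 + 1)*(C2*sin(log(a)*Abs(im(k))/3) + C3*cos(log(a)*im(k)/3))


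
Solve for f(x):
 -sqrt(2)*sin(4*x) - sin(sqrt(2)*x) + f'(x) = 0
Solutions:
 f(x) = C1 - sqrt(2)*cos(4*x)/4 - sqrt(2)*cos(sqrt(2)*x)/2


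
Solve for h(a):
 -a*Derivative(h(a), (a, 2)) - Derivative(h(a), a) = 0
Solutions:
 h(a) = C1 + C2*log(a)


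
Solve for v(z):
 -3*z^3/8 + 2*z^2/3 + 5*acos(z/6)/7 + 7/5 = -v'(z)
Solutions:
 v(z) = C1 + 3*z^4/32 - 2*z^3/9 - 5*z*acos(z/6)/7 - 7*z/5 + 5*sqrt(36 - z^2)/7


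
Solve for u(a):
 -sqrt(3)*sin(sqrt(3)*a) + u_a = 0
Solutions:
 u(a) = C1 - cos(sqrt(3)*a)


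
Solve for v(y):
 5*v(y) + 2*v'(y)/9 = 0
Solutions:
 v(y) = C1*exp(-45*y/2)


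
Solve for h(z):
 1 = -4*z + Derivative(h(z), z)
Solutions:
 h(z) = C1 + 2*z^2 + z


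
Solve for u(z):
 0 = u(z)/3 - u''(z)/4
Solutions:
 u(z) = C1*exp(-2*sqrt(3)*z/3) + C2*exp(2*sqrt(3)*z/3)


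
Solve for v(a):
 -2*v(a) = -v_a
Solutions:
 v(a) = C1*exp(2*a)


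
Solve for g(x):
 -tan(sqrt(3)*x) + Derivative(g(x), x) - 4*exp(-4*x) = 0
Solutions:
 g(x) = C1 + sqrt(3)*log(tan(sqrt(3)*x)^2 + 1)/6 - exp(-4*x)


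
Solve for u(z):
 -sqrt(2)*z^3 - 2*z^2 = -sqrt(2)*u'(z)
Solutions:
 u(z) = C1 + z^4/4 + sqrt(2)*z^3/3


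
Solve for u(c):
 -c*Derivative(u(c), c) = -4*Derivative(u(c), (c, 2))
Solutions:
 u(c) = C1 + C2*erfi(sqrt(2)*c/4)


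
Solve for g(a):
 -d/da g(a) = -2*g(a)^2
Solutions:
 g(a) = -1/(C1 + 2*a)


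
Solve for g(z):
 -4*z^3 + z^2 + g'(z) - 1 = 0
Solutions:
 g(z) = C1 + z^4 - z^3/3 + z


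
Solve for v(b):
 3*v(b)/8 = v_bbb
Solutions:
 v(b) = C3*exp(3^(1/3)*b/2) + (C1*sin(3^(5/6)*b/4) + C2*cos(3^(5/6)*b/4))*exp(-3^(1/3)*b/4)


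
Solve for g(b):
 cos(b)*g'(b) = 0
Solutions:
 g(b) = C1


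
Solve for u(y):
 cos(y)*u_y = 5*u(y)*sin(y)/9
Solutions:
 u(y) = C1/cos(y)^(5/9)


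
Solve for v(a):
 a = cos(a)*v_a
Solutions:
 v(a) = C1 + Integral(a/cos(a), a)


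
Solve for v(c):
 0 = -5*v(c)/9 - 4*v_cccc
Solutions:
 v(c) = (C1*sin(sqrt(3)*5^(1/4)*c/6) + C2*cos(sqrt(3)*5^(1/4)*c/6))*exp(-sqrt(3)*5^(1/4)*c/6) + (C3*sin(sqrt(3)*5^(1/4)*c/6) + C4*cos(sqrt(3)*5^(1/4)*c/6))*exp(sqrt(3)*5^(1/4)*c/6)


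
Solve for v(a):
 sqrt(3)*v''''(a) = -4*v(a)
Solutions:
 v(a) = (C1*sin(3^(7/8)*a/3) + C2*cos(3^(7/8)*a/3))*exp(-3^(7/8)*a/3) + (C3*sin(3^(7/8)*a/3) + C4*cos(3^(7/8)*a/3))*exp(3^(7/8)*a/3)


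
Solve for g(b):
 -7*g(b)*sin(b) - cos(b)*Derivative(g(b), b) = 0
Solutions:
 g(b) = C1*cos(b)^7


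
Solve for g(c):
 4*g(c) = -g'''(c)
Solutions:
 g(c) = C3*exp(-2^(2/3)*c) + (C1*sin(2^(2/3)*sqrt(3)*c/2) + C2*cos(2^(2/3)*sqrt(3)*c/2))*exp(2^(2/3)*c/2)


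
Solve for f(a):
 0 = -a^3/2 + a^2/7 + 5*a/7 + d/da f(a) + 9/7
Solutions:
 f(a) = C1 + a^4/8 - a^3/21 - 5*a^2/14 - 9*a/7


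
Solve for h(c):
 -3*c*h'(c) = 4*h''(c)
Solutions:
 h(c) = C1 + C2*erf(sqrt(6)*c/4)


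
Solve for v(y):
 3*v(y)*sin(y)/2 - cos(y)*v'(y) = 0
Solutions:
 v(y) = C1/cos(y)^(3/2)


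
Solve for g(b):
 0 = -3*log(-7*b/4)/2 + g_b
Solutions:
 g(b) = C1 + 3*b*log(-b)/2 + b*(-3*log(2) - 3/2 + 3*log(7)/2)


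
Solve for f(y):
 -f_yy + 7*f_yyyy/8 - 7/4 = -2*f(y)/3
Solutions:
 f(y) = (C1*sin(2*21^(3/4)*y*sin(atan(2*sqrt(3)/3)/2)/21) + C2*cos(2*21^(3/4)*y*sin(atan(2*sqrt(3)/3)/2)/21))*exp(-2*21^(3/4)*y*cos(atan(2*sqrt(3)/3)/2)/21) + (C3*sin(2*21^(3/4)*y*sin(atan(2*sqrt(3)/3)/2)/21) + C4*cos(2*21^(3/4)*y*sin(atan(2*sqrt(3)/3)/2)/21))*exp(2*21^(3/4)*y*cos(atan(2*sqrt(3)/3)/2)/21) + 21/8


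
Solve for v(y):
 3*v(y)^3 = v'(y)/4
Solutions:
 v(y) = -sqrt(2)*sqrt(-1/(C1 + 12*y))/2
 v(y) = sqrt(2)*sqrt(-1/(C1 + 12*y))/2


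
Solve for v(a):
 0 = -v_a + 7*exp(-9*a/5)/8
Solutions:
 v(a) = C1 - 35*exp(-9*a/5)/72


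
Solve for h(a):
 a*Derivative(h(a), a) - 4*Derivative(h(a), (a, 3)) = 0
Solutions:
 h(a) = C1 + Integral(C2*airyai(2^(1/3)*a/2) + C3*airybi(2^(1/3)*a/2), a)


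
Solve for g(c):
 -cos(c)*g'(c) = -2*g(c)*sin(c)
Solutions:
 g(c) = C1/cos(c)^2


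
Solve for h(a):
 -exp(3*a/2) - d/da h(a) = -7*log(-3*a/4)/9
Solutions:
 h(a) = C1 + 7*a*log(-a)/9 + 7*a*(-2*log(2) - 1 + log(3))/9 - 2*exp(3*a/2)/3


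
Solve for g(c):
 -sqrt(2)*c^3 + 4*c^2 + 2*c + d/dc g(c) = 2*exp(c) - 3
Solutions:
 g(c) = C1 + sqrt(2)*c^4/4 - 4*c^3/3 - c^2 - 3*c + 2*exp(c)


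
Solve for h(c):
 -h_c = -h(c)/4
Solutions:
 h(c) = C1*exp(c/4)


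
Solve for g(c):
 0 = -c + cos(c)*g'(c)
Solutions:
 g(c) = C1 + Integral(c/cos(c), c)


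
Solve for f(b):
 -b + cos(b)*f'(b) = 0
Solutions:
 f(b) = C1 + Integral(b/cos(b), b)


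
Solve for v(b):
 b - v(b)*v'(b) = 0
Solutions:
 v(b) = -sqrt(C1 + b^2)
 v(b) = sqrt(C1 + b^2)


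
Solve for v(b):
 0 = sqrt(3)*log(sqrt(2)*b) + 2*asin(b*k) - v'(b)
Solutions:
 v(b) = C1 + sqrt(3)*b*(log(b) - 1) + sqrt(3)*b*log(2)/2 + 2*Piecewise((b*asin(b*k) + sqrt(-b^2*k^2 + 1)/k, Ne(k, 0)), (0, True))


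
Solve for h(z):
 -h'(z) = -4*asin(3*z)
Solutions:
 h(z) = C1 + 4*z*asin(3*z) + 4*sqrt(1 - 9*z^2)/3


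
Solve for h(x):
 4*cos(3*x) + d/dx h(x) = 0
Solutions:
 h(x) = C1 - 4*sin(3*x)/3


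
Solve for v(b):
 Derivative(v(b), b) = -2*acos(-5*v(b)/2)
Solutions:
 Integral(1/acos(-5*_y/2), (_y, v(b))) = C1 - 2*b


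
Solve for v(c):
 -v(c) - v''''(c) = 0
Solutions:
 v(c) = (C1*sin(sqrt(2)*c/2) + C2*cos(sqrt(2)*c/2))*exp(-sqrt(2)*c/2) + (C3*sin(sqrt(2)*c/2) + C4*cos(sqrt(2)*c/2))*exp(sqrt(2)*c/2)


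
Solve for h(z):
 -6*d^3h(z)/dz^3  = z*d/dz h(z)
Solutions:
 h(z) = C1 + Integral(C2*airyai(-6^(2/3)*z/6) + C3*airybi(-6^(2/3)*z/6), z)


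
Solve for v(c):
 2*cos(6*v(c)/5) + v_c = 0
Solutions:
 2*c - 5*log(sin(6*v(c)/5) - 1)/12 + 5*log(sin(6*v(c)/5) + 1)/12 = C1


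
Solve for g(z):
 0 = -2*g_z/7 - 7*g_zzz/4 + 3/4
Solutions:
 g(z) = C1 + C2*sin(2*sqrt(2)*z/7) + C3*cos(2*sqrt(2)*z/7) + 21*z/8


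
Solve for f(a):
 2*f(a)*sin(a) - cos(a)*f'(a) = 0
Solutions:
 f(a) = C1/cos(a)^2


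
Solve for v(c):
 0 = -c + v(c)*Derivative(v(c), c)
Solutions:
 v(c) = -sqrt(C1 + c^2)
 v(c) = sqrt(C1 + c^2)


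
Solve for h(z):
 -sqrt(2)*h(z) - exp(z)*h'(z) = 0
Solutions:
 h(z) = C1*exp(sqrt(2)*exp(-z))


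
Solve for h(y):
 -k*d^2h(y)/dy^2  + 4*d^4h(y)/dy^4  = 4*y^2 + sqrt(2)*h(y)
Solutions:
 h(y) = C1*exp(-sqrt(2)*y*sqrt(k - sqrt(k^2 + 16*sqrt(2)))/4) + C2*exp(sqrt(2)*y*sqrt(k - sqrt(k^2 + 16*sqrt(2)))/4) + C3*exp(-sqrt(2)*y*sqrt(k + sqrt(k^2 + 16*sqrt(2)))/4) + C4*exp(sqrt(2)*y*sqrt(k + sqrt(k^2 + 16*sqrt(2)))/4) + 4*k - 2*sqrt(2)*y^2


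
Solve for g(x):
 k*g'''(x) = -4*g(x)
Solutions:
 g(x) = C1*exp(2^(2/3)*x*(-1/k)^(1/3)) + C2*exp(2^(2/3)*x*(-1/k)^(1/3)*(-1 + sqrt(3)*I)/2) + C3*exp(-2^(2/3)*x*(-1/k)^(1/3)*(1 + sqrt(3)*I)/2)


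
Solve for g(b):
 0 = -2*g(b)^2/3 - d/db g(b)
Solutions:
 g(b) = 3/(C1 + 2*b)


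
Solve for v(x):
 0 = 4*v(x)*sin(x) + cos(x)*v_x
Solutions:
 v(x) = C1*cos(x)^4


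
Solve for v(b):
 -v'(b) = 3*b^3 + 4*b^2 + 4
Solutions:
 v(b) = C1 - 3*b^4/4 - 4*b^3/3 - 4*b


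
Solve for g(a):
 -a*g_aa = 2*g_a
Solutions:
 g(a) = C1 + C2/a


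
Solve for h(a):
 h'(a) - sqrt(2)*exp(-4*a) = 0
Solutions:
 h(a) = C1 - sqrt(2)*exp(-4*a)/4


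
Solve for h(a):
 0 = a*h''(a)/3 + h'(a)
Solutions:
 h(a) = C1 + C2/a^2


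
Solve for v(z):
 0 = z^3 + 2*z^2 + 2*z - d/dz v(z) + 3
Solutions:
 v(z) = C1 + z^4/4 + 2*z^3/3 + z^2 + 3*z


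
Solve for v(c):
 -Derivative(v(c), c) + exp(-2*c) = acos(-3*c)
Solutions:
 v(c) = C1 - c*acos(-3*c) - sqrt(1 - 9*c^2)/3 - exp(-2*c)/2


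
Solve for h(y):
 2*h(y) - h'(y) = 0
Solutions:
 h(y) = C1*exp(2*y)


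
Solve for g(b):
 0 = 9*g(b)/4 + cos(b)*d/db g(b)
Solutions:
 g(b) = C1*(sin(b) - 1)^(9/8)/(sin(b) + 1)^(9/8)


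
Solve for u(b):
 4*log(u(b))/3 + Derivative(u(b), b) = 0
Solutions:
 li(u(b)) = C1 - 4*b/3


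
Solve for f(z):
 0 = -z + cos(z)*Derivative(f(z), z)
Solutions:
 f(z) = C1 + Integral(z/cos(z), z)


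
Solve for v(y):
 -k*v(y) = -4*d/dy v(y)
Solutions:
 v(y) = C1*exp(k*y/4)


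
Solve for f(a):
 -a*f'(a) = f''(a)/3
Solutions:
 f(a) = C1 + C2*erf(sqrt(6)*a/2)


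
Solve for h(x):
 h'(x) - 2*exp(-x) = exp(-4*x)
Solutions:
 h(x) = C1 - 2*exp(-x) - exp(-4*x)/4


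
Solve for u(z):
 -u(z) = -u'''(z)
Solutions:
 u(z) = C3*exp(z) + (C1*sin(sqrt(3)*z/2) + C2*cos(sqrt(3)*z/2))*exp(-z/2)


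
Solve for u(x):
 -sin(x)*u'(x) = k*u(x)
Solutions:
 u(x) = C1*exp(k*(-log(cos(x) - 1) + log(cos(x) + 1))/2)


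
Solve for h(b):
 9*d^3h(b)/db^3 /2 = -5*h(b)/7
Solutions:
 h(b) = C3*exp(-1470^(1/3)*b/21) + (C1*sin(3^(5/6)*490^(1/3)*b/42) + C2*cos(3^(5/6)*490^(1/3)*b/42))*exp(1470^(1/3)*b/42)


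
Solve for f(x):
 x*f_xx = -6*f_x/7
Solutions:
 f(x) = C1 + C2*x^(1/7)


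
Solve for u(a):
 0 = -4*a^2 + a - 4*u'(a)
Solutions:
 u(a) = C1 - a^3/3 + a^2/8


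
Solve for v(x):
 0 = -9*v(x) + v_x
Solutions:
 v(x) = C1*exp(9*x)


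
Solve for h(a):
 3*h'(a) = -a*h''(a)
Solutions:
 h(a) = C1 + C2/a^2


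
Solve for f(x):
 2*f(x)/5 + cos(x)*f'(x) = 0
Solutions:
 f(x) = C1*(sin(x) - 1)^(1/5)/(sin(x) + 1)^(1/5)


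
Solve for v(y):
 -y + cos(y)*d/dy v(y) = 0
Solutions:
 v(y) = C1 + Integral(y/cos(y), y)


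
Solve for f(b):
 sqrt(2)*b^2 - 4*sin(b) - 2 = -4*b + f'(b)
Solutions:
 f(b) = C1 + sqrt(2)*b^3/3 + 2*b^2 - 2*b + 4*cos(b)


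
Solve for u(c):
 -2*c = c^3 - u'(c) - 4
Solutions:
 u(c) = C1 + c^4/4 + c^2 - 4*c


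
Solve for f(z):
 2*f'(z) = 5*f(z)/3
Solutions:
 f(z) = C1*exp(5*z/6)


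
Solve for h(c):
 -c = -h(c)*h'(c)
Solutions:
 h(c) = -sqrt(C1 + c^2)
 h(c) = sqrt(C1 + c^2)


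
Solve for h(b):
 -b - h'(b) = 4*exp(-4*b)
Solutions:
 h(b) = C1 - b^2/2 + exp(-4*b)


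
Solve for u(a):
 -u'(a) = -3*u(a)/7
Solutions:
 u(a) = C1*exp(3*a/7)


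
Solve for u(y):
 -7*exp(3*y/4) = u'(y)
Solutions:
 u(y) = C1 - 28*exp(3*y/4)/3


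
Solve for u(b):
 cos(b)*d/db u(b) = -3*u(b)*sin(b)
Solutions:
 u(b) = C1*cos(b)^3


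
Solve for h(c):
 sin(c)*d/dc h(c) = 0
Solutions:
 h(c) = C1


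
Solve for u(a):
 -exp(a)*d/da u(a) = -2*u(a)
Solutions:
 u(a) = C1*exp(-2*exp(-a))


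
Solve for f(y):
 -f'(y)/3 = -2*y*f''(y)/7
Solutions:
 f(y) = C1 + C2*y^(13/6)


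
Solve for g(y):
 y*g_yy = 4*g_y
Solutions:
 g(y) = C1 + C2*y^5


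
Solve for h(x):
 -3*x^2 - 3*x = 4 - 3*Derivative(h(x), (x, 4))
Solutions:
 h(x) = C1 + C2*x + C3*x^2 + C4*x^3 + x^6/360 + x^5/120 + x^4/18


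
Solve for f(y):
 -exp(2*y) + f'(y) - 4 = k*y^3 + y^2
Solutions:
 f(y) = C1 + k*y^4/4 + y^3/3 + 4*y + exp(2*y)/2


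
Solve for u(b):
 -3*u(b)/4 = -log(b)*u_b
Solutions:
 u(b) = C1*exp(3*li(b)/4)


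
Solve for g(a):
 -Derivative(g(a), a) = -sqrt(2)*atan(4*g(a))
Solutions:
 Integral(1/atan(4*_y), (_y, g(a))) = C1 + sqrt(2)*a


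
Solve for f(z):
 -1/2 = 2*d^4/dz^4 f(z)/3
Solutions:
 f(z) = C1 + C2*z + C3*z^2 + C4*z^3 - z^4/32


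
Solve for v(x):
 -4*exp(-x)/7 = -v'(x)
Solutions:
 v(x) = C1 - 4*exp(-x)/7


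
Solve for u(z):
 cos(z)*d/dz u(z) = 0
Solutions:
 u(z) = C1


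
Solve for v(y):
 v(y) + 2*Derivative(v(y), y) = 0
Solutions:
 v(y) = C1*exp(-y/2)


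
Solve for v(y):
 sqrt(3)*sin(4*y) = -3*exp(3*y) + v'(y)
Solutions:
 v(y) = C1 + exp(3*y) - sqrt(3)*cos(4*y)/4


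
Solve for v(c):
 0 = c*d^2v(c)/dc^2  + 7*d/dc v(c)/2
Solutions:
 v(c) = C1 + C2/c^(5/2)


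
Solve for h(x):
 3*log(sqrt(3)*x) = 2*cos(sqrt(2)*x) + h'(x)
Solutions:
 h(x) = C1 + 3*x*log(x) - 3*x + 3*x*log(3)/2 - sqrt(2)*sin(sqrt(2)*x)


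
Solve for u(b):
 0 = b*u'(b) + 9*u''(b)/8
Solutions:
 u(b) = C1 + C2*erf(2*b/3)


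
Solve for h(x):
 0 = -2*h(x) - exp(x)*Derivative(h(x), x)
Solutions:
 h(x) = C1*exp(2*exp(-x))


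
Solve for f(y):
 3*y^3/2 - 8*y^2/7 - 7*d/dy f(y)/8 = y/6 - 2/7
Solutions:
 f(y) = C1 + 3*y^4/7 - 64*y^3/147 - 2*y^2/21 + 16*y/49


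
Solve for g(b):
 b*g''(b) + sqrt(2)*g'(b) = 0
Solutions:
 g(b) = C1 + C2*b^(1 - sqrt(2))


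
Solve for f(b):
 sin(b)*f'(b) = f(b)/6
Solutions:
 f(b) = C1*(cos(b) - 1)^(1/12)/(cos(b) + 1)^(1/12)


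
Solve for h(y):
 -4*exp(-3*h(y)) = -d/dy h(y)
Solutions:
 h(y) = log(C1 + 12*y)/3
 h(y) = log((-3^(1/3) - 3^(5/6)*I)*(C1 + 4*y)^(1/3)/2)
 h(y) = log((-3^(1/3) + 3^(5/6)*I)*(C1 + 4*y)^(1/3)/2)


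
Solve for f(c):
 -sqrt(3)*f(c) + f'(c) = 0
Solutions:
 f(c) = C1*exp(sqrt(3)*c)


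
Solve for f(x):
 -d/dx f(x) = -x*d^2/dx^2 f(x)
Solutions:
 f(x) = C1 + C2*x^2


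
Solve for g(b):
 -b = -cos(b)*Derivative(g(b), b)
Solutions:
 g(b) = C1 + Integral(b/cos(b), b)


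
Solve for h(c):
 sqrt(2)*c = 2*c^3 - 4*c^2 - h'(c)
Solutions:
 h(c) = C1 + c^4/2 - 4*c^3/3 - sqrt(2)*c^2/2


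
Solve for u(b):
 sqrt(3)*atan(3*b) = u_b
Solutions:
 u(b) = C1 + sqrt(3)*(b*atan(3*b) - log(9*b^2 + 1)/6)


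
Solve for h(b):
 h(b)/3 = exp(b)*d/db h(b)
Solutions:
 h(b) = C1*exp(-exp(-b)/3)


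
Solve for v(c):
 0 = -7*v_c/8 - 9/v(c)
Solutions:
 v(c) = -sqrt(C1 - 1008*c)/7
 v(c) = sqrt(C1 - 1008*c)/7


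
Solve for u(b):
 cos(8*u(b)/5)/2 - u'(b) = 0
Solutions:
 -b/2 - 5*log(sin(8*u(b)/5) - 1)/16 + 5*log(sin(8*u(b)/5) + 1)/16 = C1


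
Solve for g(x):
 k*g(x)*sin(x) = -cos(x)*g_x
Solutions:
 g(x) = C1*exp(k*log(cos(x)))


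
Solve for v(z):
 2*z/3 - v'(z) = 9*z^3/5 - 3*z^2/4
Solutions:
 v(z) = C1 - 9*z^4/20 + z^3/4 + z^2/3


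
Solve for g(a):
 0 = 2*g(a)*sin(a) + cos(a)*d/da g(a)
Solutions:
 g(a) = C1*cos(a)^2


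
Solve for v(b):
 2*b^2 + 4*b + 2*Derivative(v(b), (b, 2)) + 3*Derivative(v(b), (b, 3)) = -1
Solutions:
 v(b) = C1 + C2*b + C3*exp(-2*b/3) - b^4/12 + b^3/6 - b^2


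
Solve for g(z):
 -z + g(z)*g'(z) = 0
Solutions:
 g(z) = -sqrt(C1 + z^2)
 g(z) = sqrt(C1 + z^2)


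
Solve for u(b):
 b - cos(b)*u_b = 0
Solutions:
 u(b) = C1 + Integral(b/cos(b), b)


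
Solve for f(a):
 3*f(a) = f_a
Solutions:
 f(a) = C1*exp(3*a)


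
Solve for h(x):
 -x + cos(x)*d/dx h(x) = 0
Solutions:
 h(x) = C1 + Integral(x/cos(x), x)


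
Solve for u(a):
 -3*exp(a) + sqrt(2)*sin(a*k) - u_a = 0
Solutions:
 u(a) = C1 - 3*exp(a) - sqrt(2)*cos(a*k)/k


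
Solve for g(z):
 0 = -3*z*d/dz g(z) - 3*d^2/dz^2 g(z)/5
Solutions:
 g(z) = C1 + C2*erf(sqrt(10)*z/2)


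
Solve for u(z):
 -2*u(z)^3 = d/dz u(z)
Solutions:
 u(z) = -sqrt(2)*sqrt(-1/(C1 - 2*z))/2
 u(z) = sqrt(2)*sqrt(-1/(C1 - 2*z))/2


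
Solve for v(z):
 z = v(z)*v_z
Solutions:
 v(z) = -sqrt(C1 + z^2)
 v(z) = sqrt(C1 + z^2)


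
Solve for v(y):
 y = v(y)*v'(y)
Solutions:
 v(y) = -sqrt(C1 + y^2)
 v(y) = sqrt(C1 + y^2)


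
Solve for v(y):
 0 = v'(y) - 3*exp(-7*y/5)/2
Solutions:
 v(y) = C1 - 15*exp(-7*y/5)/14


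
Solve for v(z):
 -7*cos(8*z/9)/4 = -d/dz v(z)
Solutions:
 v(z) = C1 + 63*sin(8*z/9)/32


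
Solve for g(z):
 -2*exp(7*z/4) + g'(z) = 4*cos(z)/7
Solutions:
 g(z) = C1 + 8*exp(7*z/4)/7 + 4*sin(z)/7


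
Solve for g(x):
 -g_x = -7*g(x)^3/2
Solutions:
 g(x) = -sqrt(-1/(C1 + 7*x))
 g(x) = sqrt(-1/(C1 + 7*x))


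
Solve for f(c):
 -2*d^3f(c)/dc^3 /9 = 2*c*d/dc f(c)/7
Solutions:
 f(c) = C1 + Integral(C2*airyai(-21^(2/3)*c/7) + C3*airybi(-21^(2/3)*c/7), c)


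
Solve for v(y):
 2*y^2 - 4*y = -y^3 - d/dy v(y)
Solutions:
 v(y) = C1 - y^4/4 - 2*y^3/3 + 2*y^2


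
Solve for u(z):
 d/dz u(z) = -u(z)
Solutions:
 u(z) = C1*exp(-z)


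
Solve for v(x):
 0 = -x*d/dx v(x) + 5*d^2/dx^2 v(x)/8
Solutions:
 v(x) = C1 + C2*erfi(2*sqrt(5)*x/5)


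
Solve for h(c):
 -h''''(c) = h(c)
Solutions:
 h(c) = (C1*sin(sqrt(2)*c/2) + C2*cos(sqrt(2)*c/2))*exp(-sqrt(2)*c/2) + (C3*sin(sqrt(2)*c/2) + C4*cos(sqrt(2)*c/2))*exp(sqrt(2)*c/2)


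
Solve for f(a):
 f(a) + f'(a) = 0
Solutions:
 f(a) = C1*exp(-a)


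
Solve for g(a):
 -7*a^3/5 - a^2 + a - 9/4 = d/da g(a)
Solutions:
 g(a) = C1 - 7*a^4/20 - a^3/3 + a^2/2 - 9*a/4


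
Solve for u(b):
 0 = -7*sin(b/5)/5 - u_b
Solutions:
 u(b) = C1 + 7*cos(b/5)


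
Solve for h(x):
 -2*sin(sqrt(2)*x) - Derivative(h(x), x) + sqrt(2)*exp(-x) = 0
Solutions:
 h(x) = C1 + sqrt(2)*cos(sqrt(2)*x) - sqrt(2)*exp(-x)


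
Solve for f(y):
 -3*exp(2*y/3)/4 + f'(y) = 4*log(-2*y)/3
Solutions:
 f(y) = C1 + 4*y*log(-y)/3 + 4*y*(-1 + log(2))/3 + 9*exp(2*y/3)/8


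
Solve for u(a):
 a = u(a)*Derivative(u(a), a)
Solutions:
 u(a) = -sqrt(C1 + a^2)
 u(a) = sqrt(C1 + a^2)


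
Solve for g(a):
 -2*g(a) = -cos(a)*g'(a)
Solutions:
 g(a) = C1*(sin(a) + 1)/(sin(a) - 1)


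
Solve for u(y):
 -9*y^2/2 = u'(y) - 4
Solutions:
 u(y) = C1 - 3*y^3/2 + 4*y


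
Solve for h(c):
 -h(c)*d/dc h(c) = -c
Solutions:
 h(c) = -sqrt(C1 + c^2)
 h(c) = sqrt(C1 + c^2)


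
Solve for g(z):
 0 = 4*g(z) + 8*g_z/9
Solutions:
 g(z) = C1*exp(-9*z/2)


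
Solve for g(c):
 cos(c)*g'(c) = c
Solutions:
 g(c) = C1 + Integral(c/cos(c), c)


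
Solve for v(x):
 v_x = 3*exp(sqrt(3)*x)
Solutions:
 v(x) = C1 + sqrt(3)*exp(sqrt(3)*x)


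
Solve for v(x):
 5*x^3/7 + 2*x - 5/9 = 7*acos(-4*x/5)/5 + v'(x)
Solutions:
 v(x) = C1 + 5*x^4/28 + x^2 - 7*x*acos(-4*x/5)/5 - 5*x/9 - 7*sqrt(25 - 16*x^2)/20


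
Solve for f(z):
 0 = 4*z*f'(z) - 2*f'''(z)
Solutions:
 f(z) = C1 + Integral(C2*airyai(2^(1/3)*z) + C3*airybi(2^(1/3)*z), z)


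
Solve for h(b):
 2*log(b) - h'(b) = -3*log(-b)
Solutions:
 h(b) = C1 + 5*b*log(b) + b*(-5 + 3*I*pi)


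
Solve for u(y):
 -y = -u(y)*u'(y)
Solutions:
 u(y) = -sqrt(C1 + y^2)
 u(y) = sqrt(C1 + y^2)


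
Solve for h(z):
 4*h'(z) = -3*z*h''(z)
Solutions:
 h(z) = C1 + C2/z^(1/3)


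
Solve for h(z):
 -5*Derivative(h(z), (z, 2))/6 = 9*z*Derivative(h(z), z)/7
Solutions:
 h(z) = C1 + C2*erf(3*sqrt(105)*z/35)


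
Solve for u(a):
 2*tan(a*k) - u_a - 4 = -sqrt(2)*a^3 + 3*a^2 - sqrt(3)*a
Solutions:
 u(a) = C1 + sqrt(2)*a^4/4 - a^3 + sqrt(3)*a^2/2 - 4*a + 2*Piecewise((-log(cos(a*k))/k, Ne(k, 0)), (0, True))


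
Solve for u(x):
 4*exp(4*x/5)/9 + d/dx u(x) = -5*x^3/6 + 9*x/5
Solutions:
 u(x) = C1 - 5*x^4/24 + 9*x^2/10 - 5*exp(4*x/5)/9


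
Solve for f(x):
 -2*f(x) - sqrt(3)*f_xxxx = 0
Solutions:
 f(x) = (C1*sin(2^(3/4)*3^(7/8)*x/6) + C2*cos(2^(3/4)*3^(7/8)*x/6))*exp(-2^(3/4)*3^(7/8)*x/6) + (C3*sin(2^(3/4)*3^(7/8)*x/6) + C4*cos(2^(3/4)*3^(7/8)*x/6))*exp(2^(3/4)*3^(7/8)*x/6)


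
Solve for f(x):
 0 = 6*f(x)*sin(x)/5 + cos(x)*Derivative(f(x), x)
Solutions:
 f(x) = C1*cos(x)^(6/5)


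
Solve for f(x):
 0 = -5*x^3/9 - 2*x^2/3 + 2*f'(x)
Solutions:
 f(x) = C1 + 5*x^4/72 + x^3/9


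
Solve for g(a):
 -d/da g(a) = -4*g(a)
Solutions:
 g(a) = C1*exp(4*a)


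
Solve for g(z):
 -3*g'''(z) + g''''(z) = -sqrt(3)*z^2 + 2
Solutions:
 g(z) = C1 + C2*z + C3*z^2 + C4*exp(3*z) + sqrt(3)*z^5/180 + sqrt(3)*z^4/108 + z^3*(-9 + sqrt(3))/81


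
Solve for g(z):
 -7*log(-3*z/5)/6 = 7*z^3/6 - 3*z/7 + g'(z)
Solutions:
 g(z) = C1 - 7*z^4/24 + 3*z^2/14 - 7*z*log(-z)/6 + 7*z*(-log(3) + 1 + log(5))/6


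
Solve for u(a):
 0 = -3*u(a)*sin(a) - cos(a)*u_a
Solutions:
 u(a) = C1*cos(a)^3


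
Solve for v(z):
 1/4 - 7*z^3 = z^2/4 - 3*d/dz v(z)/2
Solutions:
 v(z) = C1 + 7*z^4/6 + z^3/18 - z/6


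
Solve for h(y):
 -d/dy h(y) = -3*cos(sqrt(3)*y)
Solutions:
 h(y) = C1 + sqrt(3)*sin(sqrt(3)*y)


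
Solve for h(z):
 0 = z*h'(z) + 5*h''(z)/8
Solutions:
 h(z) = C1 + C2*erf(2*sqrt(5)*z/5)


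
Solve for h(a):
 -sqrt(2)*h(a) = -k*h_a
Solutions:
 h(a) = C1*exp(sqrt(2)*a/k)


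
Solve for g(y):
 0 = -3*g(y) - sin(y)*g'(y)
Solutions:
 g(y) = C1*(cos(y) + 1)^(3/2)/(cos(y) - 1)^(3/2)


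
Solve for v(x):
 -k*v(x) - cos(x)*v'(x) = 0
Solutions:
 v(x) = C1*exp(k*(log(sin(x) - 1) - log(sin(x) + 1))/2)


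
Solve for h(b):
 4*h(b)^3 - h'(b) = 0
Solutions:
 h(b) = -sqrt(2)*sqrt(-1/(C1 + 4*b))/2
 h(b) = sqrt(2)*sqrt(-1/(C1 + 4*b))/2


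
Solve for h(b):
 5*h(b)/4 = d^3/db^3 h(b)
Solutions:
 h(b) = C3*exp(10^(1/3)*b/2) + (C1*sin(10^(1/3)*sqrt(3)*b/4) + C2*cos(10^(1/3)*sqrt(3)*b/4))*exp(-10^(1/3)*b/4)


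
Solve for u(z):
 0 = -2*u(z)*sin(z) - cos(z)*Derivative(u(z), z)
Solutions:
 u(z) = C1*cos(z)^2


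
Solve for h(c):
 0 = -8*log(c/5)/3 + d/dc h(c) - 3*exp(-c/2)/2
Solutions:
 h(c) = C1 + 8*c*log(c)/3 + 8*c*(-log(5) - 1)/3 - 3*exp(-c/2)


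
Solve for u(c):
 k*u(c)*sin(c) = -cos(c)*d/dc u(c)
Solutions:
 u(c) = C1*exp(k*log(cos(c)))


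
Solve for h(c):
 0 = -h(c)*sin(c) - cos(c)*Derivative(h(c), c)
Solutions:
 h(c) = C1*cos(c)


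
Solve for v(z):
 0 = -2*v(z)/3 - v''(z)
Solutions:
 v(z) = C1*sin(sqrt(6)*z/3) + C2*cos(sqrt(6)*z/3)


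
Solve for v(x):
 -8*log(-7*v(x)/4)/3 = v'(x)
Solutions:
 3*Integral(1/(log(-_y) - 2*log(2) + log(7)), (_y, v(x)))/8 = C1 - x
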